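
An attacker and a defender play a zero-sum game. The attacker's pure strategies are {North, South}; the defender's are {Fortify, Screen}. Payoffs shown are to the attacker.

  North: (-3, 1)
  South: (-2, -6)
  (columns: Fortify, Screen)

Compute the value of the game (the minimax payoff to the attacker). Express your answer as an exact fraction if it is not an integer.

Row minima: North → -3, South → -6; maximin = -3.
Column maxima: Fortify → -2, Screen → 1; minimax = -2.
-3 ≠ -2, so there is no saddle point; optimal play is mixed.
Let the attacker play North with probability p. Expected payoff against Fortify: (-3)p + (-2)(1−p) = −p − 2; against Screen: 1p + (-6)(1−p) = 7p − 6.
Setting these equal: −p − 2 = 7p − 6 ⇒ −8p = -4 ⇒ p = 1/2, and the value is (-1)·(1/2) − 2 = -5/2.
For the defender: with q = P(Fortify), equating North's and South's payoffs gives −4q + 1 = 4q − 6 ⇒ q = 7/8.

-5/2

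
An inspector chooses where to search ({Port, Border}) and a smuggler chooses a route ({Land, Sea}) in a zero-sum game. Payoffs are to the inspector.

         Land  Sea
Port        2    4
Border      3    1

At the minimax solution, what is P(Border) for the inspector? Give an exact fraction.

Row minima: Port → 2, Border → 1; maximin = 2.
Column maxima: Land → 3, Sea → 4; minimax = 3.
2 ≠ 3, so there is no saddle point; optimal play is mixed.
Let the inspector play Port with probability p. Expected payoff against Land: 2p + 3(1−p) = −p + 3; against Sea: 4p + 1(1−p) = 3p + 1.
Setting these equal: −p + 3 = 3p + 1 ⇒ −4p = -2 ⇒ p = 1/2, and the value is (-1)·(1/2) + 3 = 5/2.
For the smuggler: with q = P(Land), equating Port's and Border's payoffs gives −2q + 4 = 2q + 1 ⇒ q = 3/4.

1/2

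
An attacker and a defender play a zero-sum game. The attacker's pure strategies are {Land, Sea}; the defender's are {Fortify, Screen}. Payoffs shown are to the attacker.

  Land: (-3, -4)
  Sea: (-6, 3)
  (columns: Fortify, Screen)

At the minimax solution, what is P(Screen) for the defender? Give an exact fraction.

Row minima: Land → -4, Sea → -6; maximin = -4.
Column maxima: Fortify → -3, Screen → 3; minimax = -3.
-4 ≠ -3, so there is no saddle point; optimal play is mixed.
Let the attacker play Land with probability p. Expected payoff against Fortify: (-3)p + (-6)(1−p) = 3p − 6; against Screen: (-4)p + 3(1−p) = −7p + 3.
Setting these equal: 3p − 6 = −7p + 3 ⇒ 10p = 9 ⇒ p = 9/10, and the value is (3)·(9/10) − 6 = -33/10.
For the defender: with q = P(Fortify), equating Land's and Sea's payoffs gives q − 4 = −9q + 3 ⇒ q = 7/10.

3/10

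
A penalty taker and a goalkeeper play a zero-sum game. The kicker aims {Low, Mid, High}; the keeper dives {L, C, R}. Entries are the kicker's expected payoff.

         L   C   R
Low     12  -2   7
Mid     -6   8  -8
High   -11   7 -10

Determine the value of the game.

8/5

Row minima: Low → -2, Mid → -8, High → -11; maximin = -2.
Column maxima: L → 12, C → 8, R → 7; minimax = 7.
-2 ≠ 7, so there is no saddle point; optimal play is mixed.
High is strictly dominated by Mid, so the kicker never plays it.
With High eliminated, L is strictly dominated by R (it gives the kicker strictly more in every remaining row), so the keeper never plays it.
On the remaining 2×2 (Low, Mid vs C, R):
Let the kicker play Low with probability p. Expected payoff against C: (-2)p + 8(1−p) = −10p + 8; against R: 7p + (-8)(1−p) = 15p − 8.
Setting these equal: −10p + 8 = 15p − 8 ⇒ −25p = -16 ⇒ p = 16/25, and the value is (-10)·(16/25) + 8 = 8/5.
For the keeper: with q = P(C), equating Low's and Mid's payoffs gives −9q + 7 = 16q − 8 ⇒ q = 3/5.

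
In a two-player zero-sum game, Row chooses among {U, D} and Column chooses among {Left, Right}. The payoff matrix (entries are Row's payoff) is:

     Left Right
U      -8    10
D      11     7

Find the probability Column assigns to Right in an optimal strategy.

Row minima: U → -8, D → 7; maximin = 7.
Column maxima: Left → 11, Right → 10; minimax = 10.
7 ≠ 10, so there is no saddle point; optimal play is mixed.
Let Row play U with probability p. Expected payoff against Left: (-8)p + 11(1−p) = −19p + 11; against Right: 10p + 7(1−p) = 3p + 7.
Setting these equal: −19p + 11 = 3p + 7 ⇒ −22p = -4 ⇒ p = 2/11, and the value is (-19)·(2/11) + 11 = 83/11.
For Column: with q = P(Left), equating U's and D's payoffs gives −18q + 10 = 4q + 7 ⇒ q = 3/22.

19/22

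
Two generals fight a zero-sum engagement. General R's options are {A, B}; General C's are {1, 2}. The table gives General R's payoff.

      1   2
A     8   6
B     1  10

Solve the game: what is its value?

Row minima: A → 6, B → 1; maximin = 6.
Column maxima: 1 → 8, 2 → 10; minimax = 8.
6 ≠ 8, so there is no saddle point; optimal play is mixed.
Let General R play A with probability p. Expected payoff against 1: 8p + 1(1−p) = 7p + 1; against 2: 6p + 10(1−p) = −4p + 10.
Setting these equal: 7p + 1 = −4p + 10 ⇒ 11p = 9 ⇒ p = 9/11, and the value is (7)·(9/11) + 1 = 74/11.
For General C: with q = P(1), equating A's and B's payoffs gives 2q + 6 = −9q + 10 ⇒ q = 4/11.

74/11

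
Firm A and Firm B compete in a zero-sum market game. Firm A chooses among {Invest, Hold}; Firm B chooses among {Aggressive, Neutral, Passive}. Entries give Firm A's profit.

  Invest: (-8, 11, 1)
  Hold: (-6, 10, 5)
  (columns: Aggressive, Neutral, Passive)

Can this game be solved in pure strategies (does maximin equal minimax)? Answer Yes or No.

Row minima: Invest → -8, Hold → -6; maximin = -6.
Column maxima: Aggressive → -6, Neutral → 11, Passive → 5; minimax = -6.
maximin = minimax = -6, so a saddle point exists.

Yes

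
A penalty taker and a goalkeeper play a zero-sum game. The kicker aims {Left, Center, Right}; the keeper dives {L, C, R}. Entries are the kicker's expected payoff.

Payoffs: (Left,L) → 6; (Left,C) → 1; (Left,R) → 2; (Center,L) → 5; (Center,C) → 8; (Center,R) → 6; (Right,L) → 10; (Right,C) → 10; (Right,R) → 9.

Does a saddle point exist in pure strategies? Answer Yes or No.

Yes

Row minima: Left → 1, Center → 5, Right → 9; maximin = 9.
Column maxima: L → 10, C → 10, R → 9; minimax = 9.
maximin = minimax = 9, so a saddle point exists.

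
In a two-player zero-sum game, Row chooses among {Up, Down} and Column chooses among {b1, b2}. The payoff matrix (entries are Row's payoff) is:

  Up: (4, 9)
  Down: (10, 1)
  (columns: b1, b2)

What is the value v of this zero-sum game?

43/7

Row minima: Up → 4, Down → 1; maximin = 4.
Column maxima: b1 → 10, b2 → 9; minimax = 9.
4 ≠ 9, so there is no saddle point; optimal play is mixed.
Let Row play Up with probability p. Expected payoff against b1: 4p + 10(1−p) = −6p + 10; against b2: 9p + 1(1−p) = 8p + 1.
Setting these equal: −6p + 10 = 8p + 1 ⇒ −14p = -9 ⇒ p = 9/14, and the value is (-6)·(9/14) + 10 = 43/7.
For Column: with q = P(b1), equating Up's and Down's payoffs gives −5q + 9 = 9q + 1 ⇒ q = 4/7.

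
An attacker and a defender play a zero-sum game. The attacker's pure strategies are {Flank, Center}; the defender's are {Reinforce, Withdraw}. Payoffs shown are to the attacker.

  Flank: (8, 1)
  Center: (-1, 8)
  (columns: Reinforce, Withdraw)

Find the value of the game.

65/16

Row minima: Flank → 1, Center → -1; maximin = 1.
Column maxima: Reinforce → 8, Withdraw → 8; minimax = 8.
1 ≠ 8, so there is no saddle point; optimal play is mixed.
Let the attacker play Flank with probability p. Expected payoff against Reinforce: 8p + (-1)(1−p) = 9p − 1; against Withdraw: 1p + 8(1−p) = −7p + 8.
Setting these equal: 9p − 1 = −7p + 8 ⇒ 16p = 9 ⇒ p = 9/16, and the value is (9)·(9/16) − 1 = 65/16.
For the defender: with q = P(Reinforce), equating Flank's and Center's payoffs gives 7q + 1 = −9q + 8 ⇒ q = 7/16.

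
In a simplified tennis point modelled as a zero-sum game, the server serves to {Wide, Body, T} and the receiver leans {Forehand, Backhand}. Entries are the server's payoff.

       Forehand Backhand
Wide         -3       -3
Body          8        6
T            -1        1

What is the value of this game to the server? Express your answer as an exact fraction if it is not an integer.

6

Row minima: Wide → -3, Body → 6, T → -1; maximin = 6.
Column maxima: Forehand → 8, Backhand → 6; minimax = 6.
Since maximin = minimax = 6, there is a saddle point and the value is 6.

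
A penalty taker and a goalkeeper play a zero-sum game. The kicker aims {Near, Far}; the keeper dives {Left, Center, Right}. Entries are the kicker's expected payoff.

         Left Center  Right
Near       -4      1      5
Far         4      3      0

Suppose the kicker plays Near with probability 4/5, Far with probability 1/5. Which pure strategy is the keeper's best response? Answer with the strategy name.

If the keeper plays Left, the kicker's expected payoff is (4/5)·(-4) + (1/5)·4 = -12/5.
If the keeper plays Center, the kicker's expected payoff is (4/5)·1 + (1/5)·3 = 7/5.
If the keeper plays Right, the kicker's expected payoff is (4/5)·5 + (1/5)·0 = 4.
The keeper minimizes the kicker's payoff; the smallest is -12/5, so the best response is Left.

Left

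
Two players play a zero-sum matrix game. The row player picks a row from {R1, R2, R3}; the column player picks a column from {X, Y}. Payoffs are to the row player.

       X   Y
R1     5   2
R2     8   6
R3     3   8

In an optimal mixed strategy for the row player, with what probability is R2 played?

5/7

Row minima: R1 → 2, R2 → 6, R3 → 3; maximin = 6.
Column maxima: X → 8, Y → 8; minimax = 8.
6 ≠ 8, so there is no saddle point; optimal play is mixed.
R1 is strictly dominated by R2, so the row player never plays it.
On the remaining 2×2 (R2, R3 vs X, Y):
Let the row player play R2 with probability p. Expected payoff against X: 8p + 3(1−p) = 5p + 3; against Y: 6p + 8(1−p) = −2p + 8.
Setting these equal: 5p + 3 = −2p + 8 ⇒ 7p = 5 ⇒ p = 5/7, and the value is (5)·(5/7) + 3 = 46/7.
For the column player: with q = P(X), equating R2's and R3's payoffs gives 2q + 6 = −5q + 8 ⇒ q = 2/7.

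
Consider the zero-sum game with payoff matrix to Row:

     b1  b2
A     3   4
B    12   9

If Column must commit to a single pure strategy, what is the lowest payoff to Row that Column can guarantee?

Column maxima: b1 → 12, b2 → 9.
The smallest of these is 9.

9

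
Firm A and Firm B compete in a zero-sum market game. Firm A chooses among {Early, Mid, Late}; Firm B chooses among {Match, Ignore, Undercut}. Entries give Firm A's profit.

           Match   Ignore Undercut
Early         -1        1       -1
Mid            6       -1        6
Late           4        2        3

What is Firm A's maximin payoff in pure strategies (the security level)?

2

Row minima: Early → -1, Mid → -1, Late → 2.
The best of these is 2.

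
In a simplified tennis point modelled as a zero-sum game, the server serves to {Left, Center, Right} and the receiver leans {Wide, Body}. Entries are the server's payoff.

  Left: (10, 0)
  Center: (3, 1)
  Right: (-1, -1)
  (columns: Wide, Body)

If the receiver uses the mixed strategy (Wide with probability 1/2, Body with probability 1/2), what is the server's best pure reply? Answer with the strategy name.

Expected payoff of Left: (1/2)·10 + (1/2)·0 = 5.
Expected payoff of Center: (1/2)·3 + (1/2)·1 = 2.
Expected payoff of Right: (1/2)·(-1) + (1/2)·(-1) = -1.
The largest is 5, so the server's best response is Left.

Left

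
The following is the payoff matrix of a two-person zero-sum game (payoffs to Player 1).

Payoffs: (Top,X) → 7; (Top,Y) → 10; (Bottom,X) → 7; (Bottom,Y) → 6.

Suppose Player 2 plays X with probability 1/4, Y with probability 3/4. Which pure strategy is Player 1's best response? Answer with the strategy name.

Top

Expected payoff of Top: (1/4)·7 + (3/4)·10 = 37/4.
Expected payoff of Bottom: (1/4)·7 + (3/4)·6 = 25/4.
The largest is 37/4, so Player 1's best response is Top.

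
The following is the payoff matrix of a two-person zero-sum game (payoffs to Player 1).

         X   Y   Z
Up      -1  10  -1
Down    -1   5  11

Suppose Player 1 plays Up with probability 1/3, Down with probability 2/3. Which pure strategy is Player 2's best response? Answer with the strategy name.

X

If Player 2 plays X, Player 1's expected payoff is (1/3)·(-1) + (2/3)·(-1) = -1.
If Player 2 plays Y, Player 1's expected payoff is (1/3)·10 + (2/3)·5 = 20/3.
If Player 2 plays Z, Player 1's expected payoff is (1/3)·(-1) + (2/3)·11 = 7.
Player 2 minimizes Player 1's payoff; the smallest is -1, so the best response is X.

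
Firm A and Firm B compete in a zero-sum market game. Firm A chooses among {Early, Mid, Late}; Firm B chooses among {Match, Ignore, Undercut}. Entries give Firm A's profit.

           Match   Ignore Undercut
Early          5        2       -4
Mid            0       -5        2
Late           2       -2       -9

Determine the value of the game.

Row minima: Early → -4, Mid → -5, Late → -9; maximin = -4.
Column maxima: Match → 5, Ignore → 2, Undercut → 2; minimax = 2.
-4 ≠ 2, so there is no saddle point; optimal play is mixed.
Late is strictly dominated by Early, so Firm A never plays it.
Match is strictly dominated by Ignore (it gives Firm A strictly more in every row), so Firm B never plays it.
On the remaining 2×2 (Early, Mid vs Ignore, Undercut):
Let Firm A play Early with probability p. Expected payoff against Ignore: 2p + (-5)(1−p) = 7p − 5; against Undercut: (-4)p + 2(1−p) = −6p + 2.
Setting these equal: 7p − 5 = −6p + 2 ⇒ 13p = 7 ⇒ p = 7/13, and the value is (7)·(7/13) − 5 = -16/13.
For Firm B: with q = P(Ignore), equating Early's and Mid's payoffs gives 6q − 4 = −7q + 2 ⇒ q = 6/13.

-16/13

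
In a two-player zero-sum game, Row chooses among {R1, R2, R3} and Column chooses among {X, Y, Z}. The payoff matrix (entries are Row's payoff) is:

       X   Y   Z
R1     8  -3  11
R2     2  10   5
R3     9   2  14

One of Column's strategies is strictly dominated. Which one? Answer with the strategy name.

X holds Row's payoff strictly below Z in every row: 8 < 11, 2 < 5, 9 < 14.
So Z is strictly dominated for Column.

Z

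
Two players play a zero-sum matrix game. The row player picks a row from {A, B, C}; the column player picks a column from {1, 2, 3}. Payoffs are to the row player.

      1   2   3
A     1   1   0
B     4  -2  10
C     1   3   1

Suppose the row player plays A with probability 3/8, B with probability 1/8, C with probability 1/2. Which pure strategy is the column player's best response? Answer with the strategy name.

1

If the column player plays 1, the row player's expected payoff is (3/8)·1 + (1/8)·4 + (1/2)·1 = 11/8.
If the column player plays 2, the row player's expected payoff is (3/8)·1 + (1/8)·(-2) + (1/2)·3 = 13/8.
If the column player plays 3, the row player's expected payoff is (3/8)·0 + (1/8)·10 + (1/2)·1 = 7/4.
The column player minimizes the row player's payoff; the smallest is 11/8, so the best response is 1.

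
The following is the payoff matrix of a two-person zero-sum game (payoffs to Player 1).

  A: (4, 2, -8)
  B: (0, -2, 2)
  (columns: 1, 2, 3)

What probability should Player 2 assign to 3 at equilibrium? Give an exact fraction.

Row minima: A → -8, B → -2; maximin = -2.
Column maxima: 1 → 4, 2 → 2, 3 → 2; minimax = 2.
-2 ≠ 2, so there is no saddle point; optimal play is mixed.
1 is strictly dominated by 2 (it gives Player 1 strictly more in every row), so Player 2 never plays it.
On the remaining 2×2 (A, B vs 2, 3):
Let Player 1 play A with probability p. Expected payoff against 2: 2p + (-2)(1−p) = 4p − 2; against 3: (-8)p + 2(1−p) = −10p + 2.
Setting these equal: 4p − 2 = −10p + 2 ⇒ 14p = 4 ⇒ p = 2/7, and the value is (4)·(2/7) − 2 = -6/7.
For Player 2: with q = P(2), equating A's and B's payoffs gives 10q − 8 = −4q + 2 ⇒ q = 5/7.

2/7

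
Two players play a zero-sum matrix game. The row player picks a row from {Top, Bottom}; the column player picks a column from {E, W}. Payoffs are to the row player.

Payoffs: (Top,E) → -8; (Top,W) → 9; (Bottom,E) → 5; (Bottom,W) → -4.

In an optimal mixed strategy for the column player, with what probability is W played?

1/2

Row minima: Top → -8, Bottom → -4; maximin = -4.
Column maxima: E → 5, W → 9; minimax = 5.
-4 ≠ 5, so there is no saddle point; optimal play is mixed.
Let the row player play Top with probability p. Expected payoff against E: (-8)p + 5(1−p) = −13p + 5; against W: 9p + (-4)(1−p) = 13p − 4.
Setting these equal: −13p + 5 = 13p − 4 ⇒ −26p = -9 ⇒ p = 9/26, and the value is (-13)·(9/26) + 5 = 1/2.
For the column player: with q = P(E), equating Top's and Bottom's payoffs gives −17q + 9 = 9q − 4 ⇒ q = 1/2.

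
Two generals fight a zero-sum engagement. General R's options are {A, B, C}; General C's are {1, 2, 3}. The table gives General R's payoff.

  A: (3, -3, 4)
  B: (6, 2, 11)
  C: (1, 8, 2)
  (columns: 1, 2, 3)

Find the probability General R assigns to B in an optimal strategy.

Row minima: A → -3, B → 2, C → 1; maximin = 2.
Column maxima: 1 → 6, 2 → 8, 3 → 11; minimax = 6.
2 ≠ 6, so there is no saddle point; optimal play is mixed.
A is strictly dominated by B, so General R never plays it.
3 is strictly dominated by 1 (it gives General R strictly more in every row), so General C never plays it.
On the remaining 2×2 (B, C vs 1, 2):
Let General R play B with probability p. Expected payoff against 1: 6p + 1(1−p) = 5p + 1; against 2: 2p + 8(1−p) = −6p + 8.
Setting these equal: 5p + 1 = −6p + 8 ⇒ 11p = 7 ⇒ p = 7/11, and the value is (5)·(7/11) + 1 = 46/11.
For General C: with q = P(1), equating B's and C's payoffs gives 4q + 2 = −7q + 8 ⇒ q = 6/11.

7/11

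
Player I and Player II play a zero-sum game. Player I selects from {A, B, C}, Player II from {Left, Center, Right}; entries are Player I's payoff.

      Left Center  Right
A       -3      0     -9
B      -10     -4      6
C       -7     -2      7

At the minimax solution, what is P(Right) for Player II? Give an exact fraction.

Row minima: A → -9, B → -10, C → -7; maximin = -7.
Column maxima: Left → -3, Center → 0, Right → 7; minimax = -3.
-7 ≠ -3, so there is no saddle point; optimal play is mixed.
B is strictly dominated by C, so Player I never plays it.
Center is strictly dominated by Left (it gives Player I strictly more in every row), so Player II never plays it.
On the remaining 2×2 (A, C vs Left, Right):
Let Player I play A with probability p. Expected payoff against Left: (-3)p + (-7)(1−p) = 4p − 7; against Right: (-9)p + 7(1−p) = −16p + 7.
Setting these equal: 4p − 7 = −16p + 7 ⇒ 20p = 14 ⇒ p = 7/10, and the value is (4)·(7/10) − 7 = -21/5.
For Player II: with q = P(Left), equating A's and C's payoffs gives 6q − 9 = −14q + 7 ⇒ q = 4/5.

1/5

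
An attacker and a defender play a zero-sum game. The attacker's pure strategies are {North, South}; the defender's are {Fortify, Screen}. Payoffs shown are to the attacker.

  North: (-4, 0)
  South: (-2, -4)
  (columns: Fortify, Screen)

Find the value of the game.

-8/3

Row minima: North → -4, South → -4; maximin = -4.
Column maxima: Fortify → -2, Screen → 0; minimax = -2.
-4 ≠ -2, so there is no saddle point; optimal play is mixed.
Let the attacker play North with probability p. Expected payoff against Fortify: (-4)p + (-2)(1−p) = −2p − 2; against Screen: 0p + (-4)(1−p) = 4p − 4.
Setting these equal: −2p − 2 = 4p − 4 ⇒ −6p = -2 ⇒ p = 1/3, and the value is (-2)·(1/3) − 2 = -8/3.
For the defender: with q = P(Fortify), equating North's and South's payoffs gives −4q = 2q − 4 ⇒ q = 2/3.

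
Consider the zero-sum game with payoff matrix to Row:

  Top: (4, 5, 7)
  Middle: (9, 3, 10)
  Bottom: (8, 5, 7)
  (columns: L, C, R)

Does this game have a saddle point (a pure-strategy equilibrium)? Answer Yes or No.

Row minima: Top → 4, Middle → 3, Bottom → 5; maximin = 5.
Column maxima: L → 9, C → 5, R → 10; minimax = 5.
maximin = minimax = 5, so a saddle point exists.

Yes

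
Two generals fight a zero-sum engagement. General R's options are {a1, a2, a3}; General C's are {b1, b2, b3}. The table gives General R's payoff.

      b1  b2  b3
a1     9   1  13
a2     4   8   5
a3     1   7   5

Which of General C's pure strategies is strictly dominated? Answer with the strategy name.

b1 holds General R's payoff strictly below b3 in every row: 9 < 13, 4 < 5, 1 < 5.
So b3 is strictly dominated for General C.

b3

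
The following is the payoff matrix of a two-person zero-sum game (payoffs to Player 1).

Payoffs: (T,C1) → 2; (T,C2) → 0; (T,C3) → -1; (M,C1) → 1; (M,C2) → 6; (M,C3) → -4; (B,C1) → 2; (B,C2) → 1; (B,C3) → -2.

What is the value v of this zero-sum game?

Row minima: T → -1, M → -4, B → -2; maximin = -1.
Column maxima: C1 → 2, C2 → 6, C3 → -1; minimax = -1.
Since maximin = minimax = -1, there is a saddle point and the value is -1.

-1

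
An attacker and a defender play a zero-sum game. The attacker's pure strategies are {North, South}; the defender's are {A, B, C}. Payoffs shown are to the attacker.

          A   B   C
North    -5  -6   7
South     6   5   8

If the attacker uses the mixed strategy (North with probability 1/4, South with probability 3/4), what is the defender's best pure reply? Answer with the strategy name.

If the defender plays A, the attacker's expected payoff is (1/4)·(-5) + (3/4)·6 = 13/4.
If the defender plays B, the attacker's expected payoff is (1/4)·(-6) + (3/4)·5 = 9/4.
If the defender plays C, the attacker's expected payoff is (1/4)·7 + (3/4)·8 = 31/4.
The defender minimizes the attacker's payoff; the smallest is 9/4, so the best response is B.

B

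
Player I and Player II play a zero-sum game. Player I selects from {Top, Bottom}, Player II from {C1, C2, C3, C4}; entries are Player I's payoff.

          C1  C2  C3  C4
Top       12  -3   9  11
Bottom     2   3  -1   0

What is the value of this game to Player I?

Row minima: Top → -3, Bottom → -1; maximin = -1.
Column maxima: C1 → 12, C2 → 3, C3 → 9, C4 → 11; minimax = 3.
-1 ≠ 3, so there is no saddle point; optimal play is mixed.
C1 is strictly dominated by C3 (it gives Player I strictly more in every row), so Player II never plays it.
C4 is strictly dominated by C3 (it gives Player I strictly more in every row), so Player II never plays it.
On the remaining 2×2 (Top, Bottom vs C2, C3):
Let Player I play Top with probability p. Expected payoff against C2: (-3)p + 3(1−p) = −6p + 3; against C3: 9p + (-1)(1−p) = 10p − 1.
Setting these equal: −6p + 3 = 10p − 1 ⇒ −16p = -4 ⇒ p = 1/4, and the value is (-6)·(1/4) + 3 = 3/2.
For Player II: with q = P(C2), equating Top's and Bottom's payoffs gives −12q + 9 = 4q − 1 ⇒ q = 5/8.

3/2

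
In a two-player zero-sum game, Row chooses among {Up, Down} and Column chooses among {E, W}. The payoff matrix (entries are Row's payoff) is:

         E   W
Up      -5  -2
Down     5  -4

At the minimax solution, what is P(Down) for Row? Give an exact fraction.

Row minima: Up → -5, Down → -4; maximin = -4.
Column maxima: E → 5, W → -2; minimax = -2.
-4 ≠ -2, so there is no saddle point; optimal play is mixed.
Let Row play Up with probability p. Expected payoff against E: (-5)p + 5(1−p) = −10p + 5; against W: (-2)p + (-4)(1−p) = 2p − 4.
Setting these equal: −10p + 5 = 2p − 4 ⇒ −12p = -9 ⇒ p = 3/4, and the value is (-10)·(3/4) + 5 = -5/2.
For Column: with q = P(E), equating Up's and Down's payoffs gives −3q − 2 = 9q − 4 ⇒ q = 1/6.

1/4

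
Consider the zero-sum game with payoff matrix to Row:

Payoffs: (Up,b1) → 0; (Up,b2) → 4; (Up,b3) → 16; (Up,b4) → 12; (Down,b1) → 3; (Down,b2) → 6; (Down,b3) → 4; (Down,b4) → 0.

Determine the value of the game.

Row minima: Up → 0, Down → 0; maximin = 0.
Column maxima: b1 → 3, b2 → 6, b3 → 16, b4 → 12; minimax = 3.
0 ≠ 3, so there is no saddle point; optimal play is mixed.
b2 is strictly dominated by b1 (it gives Row strictly more in every row), so Column never plays it.
b3 is strictly dominated by b1 (it gives Row strictly more in every row), so Column never plays it.
On the remaining 2×2 (Up, Down vs b1, b4):
Let Row play Up with probability p. Expected payoff against b1: 0p + 3(1−p) = −3p + 3; against b4: 12p + 0(1−p) = 12p.
Setting these equal: −3p + 3 = 12p ⇒ −15p = -3 ⇒ p = 1/5, and the value is (-3)·(1/5) + 3 = 12/5.
For Column: with q = P(b1), equating Up's and Down's payoffs gives −12q + 12 = 3q ⇒ q = 4/5.

12/5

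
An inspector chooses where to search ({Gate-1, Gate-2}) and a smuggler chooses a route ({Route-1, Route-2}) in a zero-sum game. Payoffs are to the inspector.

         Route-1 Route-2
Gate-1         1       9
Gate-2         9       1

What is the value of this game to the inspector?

5

Row minima: Gate-1 → 1, Gate-2 → 1; maximin = 1.
Column maxima: Route-1 → 9, Route-2 → 9; minimax = 9.
1 ≠ 9, so there is no saddle point; optimal play is mixed.
Let the inspector play Gate-1 with probability p. Expected payoff against Route-1: 1p + 9(1−p) = −8p + 9; against Route-2: 9p + 1(1−p) = 8p + 1.
Setting these equal: −8p + 9 = 8p + 1 ⇒ −16p = -8 ⇒ p = 1/2, and the value is (-8)·(1/2) + 9 = 5.
For the smuggler: with q = P(Route-1), equating Gate-1's and Gate-2's payoffs gives −8q + 9 = 8q + 1 ⇒ q = 1/2.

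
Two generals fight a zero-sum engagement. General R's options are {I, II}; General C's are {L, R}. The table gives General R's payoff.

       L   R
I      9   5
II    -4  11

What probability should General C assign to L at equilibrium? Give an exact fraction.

6/19

Row minima: I → 5, II → -4; maximin = 5.
Column maxima: L → 9, R → 11; minimax = 9.
5 ≠ 9, so there is no saddle point; optimal play is mixed.
Let General R play I with probability p. Expected payoff against L: 9p + (-4)(1−p) = 13p − 4; against R: 5p + 11(1−p) = −6p + 11.
Setting these equal: 13p − 4 = −6p + 11 ⇒ 19p = 15 ⇒ p = 15/19, and the value is (13)·(15/19) − 4 = 119/19.
For General C: with q = P(L), equating I's and II's payoffs gives 4q + 5 = −15q + 11 ⇒ q = 6/19.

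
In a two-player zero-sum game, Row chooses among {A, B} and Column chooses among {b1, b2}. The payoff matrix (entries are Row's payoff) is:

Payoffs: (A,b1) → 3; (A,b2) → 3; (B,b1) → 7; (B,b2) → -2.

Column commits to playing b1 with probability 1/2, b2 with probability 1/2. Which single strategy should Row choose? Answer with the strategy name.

A

Expected payoff of A: (1/2)·3 + (1/2)·3 = 3.
Expected payoff of B: (1/2)·7 + (1/2)·(-2) = 5/2.
The largest is 3, so Row's best response is A.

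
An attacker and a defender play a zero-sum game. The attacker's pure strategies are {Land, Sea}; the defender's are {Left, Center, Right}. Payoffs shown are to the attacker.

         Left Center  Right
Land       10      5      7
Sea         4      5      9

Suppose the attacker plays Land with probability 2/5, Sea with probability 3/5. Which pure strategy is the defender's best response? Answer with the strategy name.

If the defender plays Left, the attacker's expected payoff is (2/5)·10 + (3/5)·4 = 32/5.
If the defender plays Center, the attacker's expected payoff is (2/5)·5 + (3/5)·5 = 5.
If the defender plays Right, the attacker's expected payoff is (2/5)·7 + (3/5)·9 = 41/5.
The defender minimizes the attacker's payoff; the smallest is 5, so the best response is Center.

Center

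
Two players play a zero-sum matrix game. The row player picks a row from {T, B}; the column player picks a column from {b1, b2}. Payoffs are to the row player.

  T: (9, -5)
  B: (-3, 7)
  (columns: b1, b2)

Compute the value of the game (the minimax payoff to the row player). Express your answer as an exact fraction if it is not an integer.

2

Row minima: T → -5, B → -3; maximin = -3.
Column maxima: b1 → 9, b2 → 7; minimax = 7.
-3 ≠ 7, so there is no saddle point; optimal play is mixed.
Let the row player play T with probability p. Expected payoff against b1: 9p + (-3)(1−p) = 12p − 3; against b2: (-5)p + 7(1−p) = −12p + 7.
Setting these equal: 12p − 3 = −12p + 7 ⇒ 24p = 10 ⇒ p = 5/12, and the value is (12)·(5/12) − 3 = 2.
For the column player: with q = P(b1), equating T's and B's payoffs gives 14q − 5 = −10q + 7 ⇒ q = 1/2.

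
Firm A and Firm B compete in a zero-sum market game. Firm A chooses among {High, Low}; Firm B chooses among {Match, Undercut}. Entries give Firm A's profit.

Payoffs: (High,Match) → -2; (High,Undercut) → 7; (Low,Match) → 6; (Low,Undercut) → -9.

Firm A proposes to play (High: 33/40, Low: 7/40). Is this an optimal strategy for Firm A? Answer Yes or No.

No

Against Match this mix gives (33/40)·(-2) + (7/40)·6 = -3/5.
Against Undercut this mix gives (33/40)·7 + (7/40)·(-9) = 21/5.
Firm B will play Match, holding Firm A to -3/5. Shifting weight toward the row that does better against Match would raise this floor (the equalizing mix achieves 1 against both Match and Undercut), so the proposed strategy is not optimal.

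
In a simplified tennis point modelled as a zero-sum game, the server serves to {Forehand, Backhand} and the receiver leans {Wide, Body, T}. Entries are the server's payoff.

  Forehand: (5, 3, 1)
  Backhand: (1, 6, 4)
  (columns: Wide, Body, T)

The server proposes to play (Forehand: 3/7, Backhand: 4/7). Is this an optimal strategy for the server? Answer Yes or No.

Against Wide this mix gives (3/7)·5 + (4/7)·1 = 19/7.
Against Body this mix gives (3/7)·3 + (4/7)·6 = 33/7.
Against T this mix gives (3/7)·1 + (4/7)·4 = 19/7.
All of the receiver's active replies (Wide, T) yield 19/7, and no column does worse for the server. The mix makes the receiver indifferent and guarantees 19/7, so it is optimal.

Yes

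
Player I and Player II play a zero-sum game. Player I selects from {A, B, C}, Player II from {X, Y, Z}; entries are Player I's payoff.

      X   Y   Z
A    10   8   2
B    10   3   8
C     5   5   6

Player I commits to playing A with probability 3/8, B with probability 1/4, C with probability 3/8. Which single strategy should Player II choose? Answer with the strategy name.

Z

If Player II plays X, Player I's expected payoff is (3/8)·10 + (1/4)·10 + (3/8)·5 = 65/8.
If Player II plays Y, Player I's expected payoff is (3/8)·8 + (1/4)·3 + (3/8)·5 = 45/8.
If Player II plays Z, Player I's expected payoff is (3/8)·2 + (1/4)·8 + (3/8)·6 = 5.
Player II minimizes Player I's payoff; the smallest is 5, so the best response is Z.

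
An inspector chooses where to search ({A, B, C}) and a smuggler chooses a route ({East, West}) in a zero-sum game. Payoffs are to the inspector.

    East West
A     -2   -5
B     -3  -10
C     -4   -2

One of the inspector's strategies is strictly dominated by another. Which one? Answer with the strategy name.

B

A gives a strictly higher payoff than B against every column: -2 > -3, -5 > -10.
So B is strictly dominated and the inspector never plays it.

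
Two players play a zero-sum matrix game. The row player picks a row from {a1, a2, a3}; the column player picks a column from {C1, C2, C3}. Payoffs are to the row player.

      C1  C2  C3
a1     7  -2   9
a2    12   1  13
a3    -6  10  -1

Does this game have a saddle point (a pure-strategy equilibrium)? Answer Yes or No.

No

Row minima: a1 → -2, a2 → 1, a3 → -6; maximin = 1.
Column maxima: C1 → 12, C2 → 10, C3 → 13; minimax = 10.
1 ≠ 10, so no pure-strategy equilibrium exists.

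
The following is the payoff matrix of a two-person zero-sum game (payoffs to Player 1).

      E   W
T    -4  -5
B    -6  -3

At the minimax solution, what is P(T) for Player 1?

Row minima: T → -5, B → -6; maximin = -5.
Column maxima: E → -4, W → -3; minimax = -4.
-5 ≠ -4, so there is no saddle point; optimal play is mixed.
Let Player 1 play T with probability p. Expected payoff against E: (-4)p + (-6)(1−p) = 2p − 6; against W: (-5)p + (-3)(1−p) = −2p − 3.
Setting these equal: 2p − 6 = −2p − 3 ⇒ 4p = 3 ⇒ p = 3/4, and the value is (2)·(3/4) − 6 = -9/2.
For Player 2: with q = P(E), equating T's and B's payoffs gives q − 5 = −3q − 3 ⇒ q = 1/2.

3/4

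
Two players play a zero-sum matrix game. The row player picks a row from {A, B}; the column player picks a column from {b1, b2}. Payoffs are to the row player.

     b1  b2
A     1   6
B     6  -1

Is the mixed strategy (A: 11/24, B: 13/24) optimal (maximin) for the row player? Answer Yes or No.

No

Against b1 this mix gives (11/24)·1 + (13/24)·6 = 89/24.
Against b2 this mix gives (11/24)·6 + (13/24)·(-1) = 53/24.
The column player will play b2, holding the row player to 53/24. Shifting weight toward the row that does better against b2 would raise this floor (the equalizing mix achieves 37/12 against both b2 and b1), so the proposed strategy is not optimal.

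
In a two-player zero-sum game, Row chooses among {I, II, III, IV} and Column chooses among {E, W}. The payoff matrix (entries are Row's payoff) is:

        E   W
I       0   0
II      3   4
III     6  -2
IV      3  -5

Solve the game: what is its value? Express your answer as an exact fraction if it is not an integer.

Row minima: I → 0, II → 3, III → -2, IV → -5; maximin = 3.
Column maxima: E → 6, W → 4; minimax = 4.
3 ≠ 4, so there is no saddle point; optimal play is mixed.
I is strictly dominated by II, so Row never plays it.
IV is strictly dominated by III, so Row never plays it.
On the remaining 2×2 (II, III vs E, W):
Let Row play II with probability p. Expected payoff against E: 3p + 6(1−p) = −3p + 6; against W: 4p + (-2)(1−p) = 6p − 2.
Setting these equal: −3p + 6 = 6p − 2 ⇒ −9p = -8 ⇒ p = 8/9, and the value is (-3)·(8/9) + 6 = 10/3.
For Column: with q = P(E), equating II's and III's payoffs gives −q + 4 = 8q − 2 ⇒ q = 2/3.

10/3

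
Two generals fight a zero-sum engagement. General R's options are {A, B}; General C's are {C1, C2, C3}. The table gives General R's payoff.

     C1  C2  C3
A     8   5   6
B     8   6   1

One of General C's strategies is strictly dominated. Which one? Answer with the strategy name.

C2 holds General R's payoff strictly below C1 in every row: 5 < 8, 6 < 8.
So C1 is strictly dominated for General C.

C1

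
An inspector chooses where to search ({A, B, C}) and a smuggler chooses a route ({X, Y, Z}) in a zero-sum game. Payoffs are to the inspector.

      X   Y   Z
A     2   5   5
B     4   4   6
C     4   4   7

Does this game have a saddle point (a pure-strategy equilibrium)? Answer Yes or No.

Row minima: A → 2, B → 4, C → 4; maximin = 4.
Column maxima: X → 4, Y → 5, Z → 7; minimax = 4.
maximin = minimax = 4, so a saddle point exists.

Yes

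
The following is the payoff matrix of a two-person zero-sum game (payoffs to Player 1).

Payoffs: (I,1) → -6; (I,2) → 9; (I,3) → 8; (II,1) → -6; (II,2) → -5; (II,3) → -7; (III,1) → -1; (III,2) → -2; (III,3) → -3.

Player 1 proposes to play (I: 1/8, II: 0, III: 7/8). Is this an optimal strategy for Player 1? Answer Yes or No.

Against 1 this mix gives (1/8)·(-6) + (7/8)·(-1) = -13/8.
Against 2 this mix gives (1/8)·9 + (7/8)·(-2) = -5/8.
Against 3 this mix gives (1/8)·8 + (7/8)·(-3) = -13/8.
All of Player 2's active replies (1, 3) yield -13/8, and no column does worse for Player 1. The mix makes Player 2 indifferent and guarantees -13/8, so it is optimal.

Yes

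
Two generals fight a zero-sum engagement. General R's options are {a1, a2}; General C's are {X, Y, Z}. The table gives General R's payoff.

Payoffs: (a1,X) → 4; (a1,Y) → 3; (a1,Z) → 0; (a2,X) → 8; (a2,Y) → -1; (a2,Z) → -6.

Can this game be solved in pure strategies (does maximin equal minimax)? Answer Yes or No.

Row minima: a1 → 0, a2 → -6; maximin = 0.
Column maxima: X → 8, Y → 3, Z → 0; minimax = 0.
maximin = minimax = 0, so a saddle point exists.

Yes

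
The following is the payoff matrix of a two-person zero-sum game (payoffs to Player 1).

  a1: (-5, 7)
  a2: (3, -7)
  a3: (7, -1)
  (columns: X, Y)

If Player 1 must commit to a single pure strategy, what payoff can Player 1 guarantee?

-1

Row minima: a1 → -5, a2 → -7, a3 → -1.
The best of these is -1.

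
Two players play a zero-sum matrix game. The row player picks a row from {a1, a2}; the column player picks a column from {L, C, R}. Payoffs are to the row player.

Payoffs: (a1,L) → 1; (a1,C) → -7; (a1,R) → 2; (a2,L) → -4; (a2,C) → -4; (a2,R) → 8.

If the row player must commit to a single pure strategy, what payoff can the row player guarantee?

-4

Row minima: a1 → -7, a2 → -4.
The best of these is -4.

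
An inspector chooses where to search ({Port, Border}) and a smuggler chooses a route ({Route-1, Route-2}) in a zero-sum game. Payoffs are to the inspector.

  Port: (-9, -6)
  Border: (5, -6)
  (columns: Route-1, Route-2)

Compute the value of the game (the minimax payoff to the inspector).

Row minima: Port → -9, Border → -6; maximin = -6.
Column maxima: Route-1 → 5, Route-2 → -6; minimax = -6.
Since maximin = minimax = -6, there is a saddle point and the value is -6.

-6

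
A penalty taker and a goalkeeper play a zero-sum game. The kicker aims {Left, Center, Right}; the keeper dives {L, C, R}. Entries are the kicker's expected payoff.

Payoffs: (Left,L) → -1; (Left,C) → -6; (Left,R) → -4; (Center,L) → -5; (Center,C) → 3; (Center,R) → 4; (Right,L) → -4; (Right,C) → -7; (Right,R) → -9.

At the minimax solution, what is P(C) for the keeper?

4/13

Row minima: Left → -6, Center → -5, Right → -9; maximin = -5.
Column maxima: L → -1, C → 3, R → 4; minimax = -1.
-5 ≠ -1, so there is no saddle point; optimal play is mixed.
Right is strictly dominated by Left, so the kicker never plays it.
With Right eliminated, R is strictly dominated by C (it gives the kicker strictly more in every remaining row), so the keeper never plays it.
On the remaining 2×2 (Left, Center vs L, C):
Let the kicker play Left with probability p. Expected payoff against L: (-1)p + (-5)(1−p) = 4p − 5; against C: (-6)p + 3(1−p) = −9p + 3.
Setting these equal: 4p − 5 = −9p + 3 ⇒ 13p = 8 ⇒ p = 8/13, and the value is (4)·(8/13) − 5 = -33/13.
For the keeper: with q = P(L), equating Left's and Center's payoffs gives 5q − 6 = −8q + 3 ⇒ q = 9/13.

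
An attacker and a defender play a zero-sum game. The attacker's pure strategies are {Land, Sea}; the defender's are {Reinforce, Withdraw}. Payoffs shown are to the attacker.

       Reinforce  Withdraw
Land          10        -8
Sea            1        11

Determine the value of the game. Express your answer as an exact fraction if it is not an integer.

59/14

Row minima: Land → -8, Sea → 1; maximin = 1.
Column maxima: Reinforce → 10, Withdraw → 11; minimax = 10.
1 ≠ 10, so there is no saddle point; optimal play is mixed.
Let the attacker play Land with probability p. Expected payoff against Reinforce: 10p + 1(1−p) = 9p + 1; against Withdraw: (-8)p + 11(1−p) = −19p + 11.
Setting these equal: 9p + 1 = −19p + 11 ⇒ 28p = 10 ⇒ p = 5/14, and the value is (9)·(5/14) + 1 = 59/14.
For the defender: with q = P(Reinforce), equating Land's and Sea's payoffs gives 18q − 8 = −10q + 11 ⇒ q = 19/28.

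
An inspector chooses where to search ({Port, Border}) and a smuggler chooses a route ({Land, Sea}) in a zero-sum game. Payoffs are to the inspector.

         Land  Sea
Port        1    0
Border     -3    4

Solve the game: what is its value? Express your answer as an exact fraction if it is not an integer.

Row minima: Port → 0, Border → -3; maximin = 0.
Column maxima: Land → 1, Sea → 4; minimax = 1.
0 ≠ 1, so there is no saddle point; optimal play is mixed.
Let the inspector play Port with probability p. Expected payoff against Land: 1p + (-3)(1−p) = 4p − 3; against Sea: 0p + 4(1−p) = −4p + 4.
Setting these equal: 4p − 3 = −4p + 4 ⇒ 8p = 7 ⇒ p = 7/8, and the value is (4)·(7/8) − 3 = 1/2.
For the smuggler: with q = P(Land), equating Port's and Border's payoffs gives q = −7q + 4 ⇒ q = 1/2.

1/2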